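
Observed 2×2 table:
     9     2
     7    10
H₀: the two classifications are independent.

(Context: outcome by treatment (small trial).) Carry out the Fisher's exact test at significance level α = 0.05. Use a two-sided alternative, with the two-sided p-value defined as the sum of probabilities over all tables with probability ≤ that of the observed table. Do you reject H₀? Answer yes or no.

Margins: r₁=11, r₂=17, c₁=16, c₂=12, n=28
p_obs = C(11,9)·C(17,7)/C(28,16); sum pmf over tables with pmf ≤ p_obs
p-value (two-sided) = 0.05403
At α=0.05: p ≥ α → fail to reject H₀

reject H₀: no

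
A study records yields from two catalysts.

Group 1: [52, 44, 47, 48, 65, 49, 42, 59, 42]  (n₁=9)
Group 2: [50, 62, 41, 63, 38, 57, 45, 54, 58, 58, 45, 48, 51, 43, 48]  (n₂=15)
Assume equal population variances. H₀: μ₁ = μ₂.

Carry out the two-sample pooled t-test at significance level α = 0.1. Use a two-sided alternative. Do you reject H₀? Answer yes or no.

x̄₁=49.778, s₁=7.807, n₁=9
x̄₂=50.733, s₂=7.704, n₂=15
s_p² = [8·7.807² + 14·7.704²]/22 = 59.9313
SE = √(s_p²·(1/9+1/15)) = 3.2641
t = (49.778−50.733)/3.2641 = -0.2927
df = 22
p-value (two-sided) = 0.77246
At α=0.1: p ≥ α → fail to reject H₀

reject H₀: no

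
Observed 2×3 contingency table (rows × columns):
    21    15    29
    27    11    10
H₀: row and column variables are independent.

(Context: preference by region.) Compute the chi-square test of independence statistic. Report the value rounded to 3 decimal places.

test statistic = 8.251

Row totals [65, 48], col totals [48, 26, 39], n=113
χ² = (21−27.61)²/27.61 + (15−14.96)²/14.96 + (29−22.43)²/22.43 + (27−20.39)²/20.39 + (11−11.04)²/11.04 + (10−16.57)²/16.57 = 8.2510
df = 2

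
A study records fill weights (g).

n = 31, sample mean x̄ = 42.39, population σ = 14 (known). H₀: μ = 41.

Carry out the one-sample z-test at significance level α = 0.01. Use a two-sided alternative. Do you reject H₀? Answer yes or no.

reject H₀: no

SE = σ/√n = 14/√31 = 2.5145
z = (x̄−μ₀)/SE = (42.39−41)/2.5145 = 0.5528
p-value (two-sided) = 0.58040
At α=0.01: p ≥ α → fail to reject H₀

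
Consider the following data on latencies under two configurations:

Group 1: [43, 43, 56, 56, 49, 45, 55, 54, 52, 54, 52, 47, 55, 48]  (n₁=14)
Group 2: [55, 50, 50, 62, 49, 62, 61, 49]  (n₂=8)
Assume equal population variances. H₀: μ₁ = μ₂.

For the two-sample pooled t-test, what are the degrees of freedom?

degrees of freedom = 20

df = n₁ + n₂ − 2 = 14 + 8 − 2 = 20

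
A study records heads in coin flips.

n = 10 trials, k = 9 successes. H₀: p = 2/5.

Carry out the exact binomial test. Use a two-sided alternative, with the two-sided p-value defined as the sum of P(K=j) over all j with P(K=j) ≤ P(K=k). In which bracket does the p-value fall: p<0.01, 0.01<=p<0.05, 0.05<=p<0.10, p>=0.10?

Exact binomial: n=10, k=9, p₀=2/5=0.4000
P(X=j) = C(n,j)·p₀^j·(1−p₀)^(n−j); p = Σ P(X=j) over j with P(X=j) ≤ P(X=9)
p-value (two-sided) = 0.00168
→ bracket: p<0.01

p-value bracket: p<0.01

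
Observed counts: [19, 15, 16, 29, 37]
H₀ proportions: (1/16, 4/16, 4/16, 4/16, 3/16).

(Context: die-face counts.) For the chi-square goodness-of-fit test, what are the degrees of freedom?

degrees of freedom = 4

df = k − 1 = 5 − 1 = 4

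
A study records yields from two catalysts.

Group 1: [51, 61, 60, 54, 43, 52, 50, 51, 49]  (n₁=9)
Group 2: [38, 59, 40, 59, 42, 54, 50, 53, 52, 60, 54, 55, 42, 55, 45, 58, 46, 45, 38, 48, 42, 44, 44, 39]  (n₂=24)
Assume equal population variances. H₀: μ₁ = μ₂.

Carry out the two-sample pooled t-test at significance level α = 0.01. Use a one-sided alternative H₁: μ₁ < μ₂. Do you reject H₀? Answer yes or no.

x̄₁=52.333, s₁=5.523, n₁=9
x̄₂=48.417, s₂=7.235, n₂=24
s_p² = [8·5.523² + 23·7.235²]/31 = 46.7043
SE = √(s_p²·(1/9+1/24)) = 2.6712
t = (52.333−48.417)/2.6712 = 1.4663
df = 31
p-value (one-sided, H₁ less) = 0.92367
At α=0.01: p ≥ α → fail to reject H₀

reject H₀: no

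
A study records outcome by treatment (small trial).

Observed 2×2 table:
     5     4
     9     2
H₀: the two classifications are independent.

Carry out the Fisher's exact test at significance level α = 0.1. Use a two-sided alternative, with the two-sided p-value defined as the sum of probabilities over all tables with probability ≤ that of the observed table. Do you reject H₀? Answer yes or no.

reject H₀: no

Margins: r₁=9, r₂=11, c₁=14, c₂=6, n=20
p_obs = C(9,5)·C(11,9)/C(20,14); sum pmf over tables with pmf ≤ p_obs
p-value (two-sided) = 0.33591
At α=0.1: p ≥ α → fail to reject H₀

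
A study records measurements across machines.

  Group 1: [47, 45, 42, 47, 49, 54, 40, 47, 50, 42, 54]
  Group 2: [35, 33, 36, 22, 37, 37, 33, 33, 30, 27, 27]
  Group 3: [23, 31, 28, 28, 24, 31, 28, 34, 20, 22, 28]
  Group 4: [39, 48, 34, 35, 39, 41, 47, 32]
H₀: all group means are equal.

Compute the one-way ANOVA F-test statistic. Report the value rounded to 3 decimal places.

test statistic = 35.617

Group means [47.00, 31.82, 27.00, 39.38], grand mean 36.073
SSB = Σnᵢ(x̄ᵢ−x̄)² = 2505.269; SSW = ΣΣ(x−x̄ᵢ)² = 867.511
MSB = 2505.269/3 = 835.0897; MSW = 867.511/37 = 23.4463
F = MSB/MSW = 35.6172
df = (3, 37)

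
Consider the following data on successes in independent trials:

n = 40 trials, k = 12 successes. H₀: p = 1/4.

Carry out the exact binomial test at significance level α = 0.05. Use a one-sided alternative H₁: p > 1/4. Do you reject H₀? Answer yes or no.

Exact binomial: n=40, k=12, p₀=1/4=0.2500
P(X≥12) from Σ C(n,i)·p₀^i·(1−p₀)^(n−i)
p-value (one-sided, H₁ greater) = 0.28486
At α=0.05: p ≥ α → fail to reject H₀

reject H₀: no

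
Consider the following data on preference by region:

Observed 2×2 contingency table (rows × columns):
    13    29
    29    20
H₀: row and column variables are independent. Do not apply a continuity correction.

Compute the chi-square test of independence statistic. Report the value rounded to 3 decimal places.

Row totals [42, 49], col totals [42, 49], n=91
χ² = (13−19.38)²/19.38 + (29−22.62)²/22.62 + (29−22.62)²/22.62 + (20−26.38)²/26.38 = 7.2528
df = 1

test statistic = 7.253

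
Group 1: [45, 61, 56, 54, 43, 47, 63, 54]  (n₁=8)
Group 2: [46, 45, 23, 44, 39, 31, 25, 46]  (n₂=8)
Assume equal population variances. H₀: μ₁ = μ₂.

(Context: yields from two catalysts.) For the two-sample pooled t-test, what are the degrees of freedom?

degrees of freedom = 14

df = n₁ + n₂ − 2 = 8 + 8 − 2 = 14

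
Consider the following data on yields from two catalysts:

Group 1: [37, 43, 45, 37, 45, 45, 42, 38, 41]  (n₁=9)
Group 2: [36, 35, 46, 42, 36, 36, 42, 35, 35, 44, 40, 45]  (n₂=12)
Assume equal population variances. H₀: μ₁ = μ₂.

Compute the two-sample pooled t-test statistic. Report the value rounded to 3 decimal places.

test statistic = 1.215

x̄₁=41.444, s₁=3.395, n₁=9
x̄₂=39.333, s₂=4.292, n₂=12
s_p² = [8·3.395² + 11·4.292²]/19 = 15.5205
SE = √(s_p²·(1/9+1/12)) = 1.7372
t = (41.444−39.333)/1.7372 = 1.2152
df = 19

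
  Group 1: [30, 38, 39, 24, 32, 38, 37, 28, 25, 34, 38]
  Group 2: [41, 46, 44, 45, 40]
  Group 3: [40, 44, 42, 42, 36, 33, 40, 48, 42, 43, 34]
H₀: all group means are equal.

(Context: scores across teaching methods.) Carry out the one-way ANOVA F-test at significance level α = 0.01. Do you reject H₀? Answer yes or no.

Group means [33.00, 43.20, 40.36], grand mean 37.889
SSB = Σnᵢ(x̄ᵢ−x̄)² = 471.321; SSW = ΣΣ(x−x̄ᵢ)² = 535.345
MSB = 471.321/2 = 235.6606; MSW = 535.345/24 = 22.3061
F = MSB/MSW = 10.5649
df = (2, 24)
p-value (upper-tail) = 0.00051
At α=0.01: p < α → reject H₀

reject H₀: yes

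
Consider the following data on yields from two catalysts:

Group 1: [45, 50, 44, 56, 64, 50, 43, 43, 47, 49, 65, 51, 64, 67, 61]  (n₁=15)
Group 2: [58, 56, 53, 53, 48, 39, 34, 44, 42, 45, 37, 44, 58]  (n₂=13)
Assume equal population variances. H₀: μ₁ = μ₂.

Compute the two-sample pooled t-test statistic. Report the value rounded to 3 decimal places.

x̄₁=53.267, s₁=8.754, n₁=15
x̄₂=47.000, s₂=8.042, n₂=13
s_p² = [14·8.754² + 12·8.042²]/26 = 71.1128
SE = √(s_p²·(1/15+1/13)) = 3.1955
t = (53.267−47.000)/3.1955 = 1.9611
df = 26

test statistic = 1.961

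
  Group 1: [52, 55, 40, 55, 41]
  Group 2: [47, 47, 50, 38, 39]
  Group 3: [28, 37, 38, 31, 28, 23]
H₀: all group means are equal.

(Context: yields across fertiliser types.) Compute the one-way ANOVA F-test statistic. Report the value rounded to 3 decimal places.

test statistic = 12.275

Group means [48.60, 44.20, 30.83], grand mean 40.562
SSB = Σnᵢ(x̄ᵢ−x̄)² = 957.104; SSW = ΣΣ(x−x̄ᵢ)² = 506.833
MSB = 957.104/2 = 478.5521; MSW = 506.833/13 = 38.9872
F = MSB/MSW = 12.2746
df = (2, 13)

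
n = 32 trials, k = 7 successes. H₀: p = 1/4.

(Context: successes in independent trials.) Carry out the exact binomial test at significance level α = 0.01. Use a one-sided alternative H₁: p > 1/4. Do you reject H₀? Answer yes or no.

reject H₀: no

Exact binomial: n=32, k=7, p₀=1/4=0.2500
P(X≥7) from Σ C(n,i)·p₀^i·(1−p₀)^(n−i)
p-value (one-sided, H₁ greater) = 0.72213
At α=0.01: p ≥ α → fail to reject H₀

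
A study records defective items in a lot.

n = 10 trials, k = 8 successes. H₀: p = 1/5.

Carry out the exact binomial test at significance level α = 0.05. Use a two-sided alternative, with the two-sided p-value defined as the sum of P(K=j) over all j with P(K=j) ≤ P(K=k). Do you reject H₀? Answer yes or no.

reject H₀: yes

Exact binomial: n=10, k=8, p₀=1/5=0.2000
P(X=j) = C(n,j)·p₀^j·(1−p₀)^(n−j); p = Σ P(X=j) over j with P(X=j) ≤ P(X=8)
p-value (two-sided) = 0.00008
At α=0.05: p < α → reject H₀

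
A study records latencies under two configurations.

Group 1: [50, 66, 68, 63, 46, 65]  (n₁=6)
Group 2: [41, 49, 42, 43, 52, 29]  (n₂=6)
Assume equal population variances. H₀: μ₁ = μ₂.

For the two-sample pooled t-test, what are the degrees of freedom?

df = n₁ + n₂ − 2 = 6 + 6 − 2 = 10

degrees of freedom = 10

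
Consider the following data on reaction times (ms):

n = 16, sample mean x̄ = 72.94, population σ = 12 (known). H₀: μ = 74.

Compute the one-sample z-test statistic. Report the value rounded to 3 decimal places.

SE = σ/√n = 12/√16 = 3.0000
z = (x̄−μ₀)/SE = (72.94−74)/3.0000 = -0.3533

test statistic = -0.353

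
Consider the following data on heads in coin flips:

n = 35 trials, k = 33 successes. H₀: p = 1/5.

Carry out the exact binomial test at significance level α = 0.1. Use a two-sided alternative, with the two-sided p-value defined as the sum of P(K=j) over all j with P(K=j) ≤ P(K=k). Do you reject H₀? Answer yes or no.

Exact binomial: n=35, k=33, p₀=1/5=0.2000
P(X=j) = C(n,j)·p₀^j·(1−p₀)^(n−j); p = Σ P(X=j) over j with P(X=j) ≤ P(X=33)
p-value (two-sided) = 0.00000
At α=0.1: p < α → reject H₀

reject H₀: yes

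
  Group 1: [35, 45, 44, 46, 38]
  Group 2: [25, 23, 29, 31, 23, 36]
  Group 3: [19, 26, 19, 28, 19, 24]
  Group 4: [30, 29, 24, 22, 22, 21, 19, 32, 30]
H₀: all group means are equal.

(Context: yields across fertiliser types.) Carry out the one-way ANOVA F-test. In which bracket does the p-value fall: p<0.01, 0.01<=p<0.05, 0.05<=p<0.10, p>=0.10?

Group means [41.60, 27.83, 22.50, 25.44], grand mean 28.423
SSB = Σnᵢ(x̄ᵢ−x̄)² = 1160.591; SSW = ΣΣ(x−x̄ᵢ)² = 491.756
MSB = 1160.591/3 = 386.8635; MSW = 491.756/22 = 22.3525
F = MSB/MSW = 17.3074
df = (3, 22)
p-value (upper-tail) = 0.00001
→ bracket: p<0.01

p-value bracket: p<0.01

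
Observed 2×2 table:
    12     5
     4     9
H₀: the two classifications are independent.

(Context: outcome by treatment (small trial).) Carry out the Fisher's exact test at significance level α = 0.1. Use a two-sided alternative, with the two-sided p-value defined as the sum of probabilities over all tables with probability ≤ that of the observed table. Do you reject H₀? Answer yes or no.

reject H₀: yes

Margins: r₁=17, r₂=13, c₁=16, c₂=14, n=30
p_obs = C(17,12)·C(13,4)/C(30,16); sum pmf over tables with pmf ≤ p_obs
p-value (two-sided) = 0.06336
At α=0.1: p < α → reject H₀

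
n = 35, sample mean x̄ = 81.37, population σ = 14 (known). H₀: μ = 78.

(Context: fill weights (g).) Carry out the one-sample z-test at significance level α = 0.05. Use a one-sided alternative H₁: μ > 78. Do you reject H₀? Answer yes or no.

reject H₀: no

SE = σ/√n = 14/√35 = 2.3664
z = (x̄−μ₀)/SE = (81.37−78)/2.3664 = 1.4241
p-value (one-sided, H₁ greater) = 0.07721
At α=0.05: p ≥ α → fail to reject H₀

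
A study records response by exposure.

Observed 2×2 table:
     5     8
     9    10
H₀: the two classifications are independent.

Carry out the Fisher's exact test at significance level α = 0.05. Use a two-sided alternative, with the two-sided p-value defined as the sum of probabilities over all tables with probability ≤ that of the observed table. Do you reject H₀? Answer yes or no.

reject H₀: no

Margins: r₁=13, r₂=19, c₁=14, c₂=18, n=32
p_obs = C(13,5)·C(19,9)/C(32,14); sum pmf over tables with pmf ≤ p_obs
p-value (two-sided) = 0.72489
At α=0.05: p ≥ α → fail to reject H₀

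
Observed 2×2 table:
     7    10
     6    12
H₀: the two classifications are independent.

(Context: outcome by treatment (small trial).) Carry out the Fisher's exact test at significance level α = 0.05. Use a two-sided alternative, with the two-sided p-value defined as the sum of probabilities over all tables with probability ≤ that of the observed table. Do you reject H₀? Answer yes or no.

reject H₀: no

Margins: r₁=17, r₂=18, c₁=13, c₂=22, n=35
p_obs = C(17,7)·C(18,6)/C(35,13); sum pmf over tables with pmf ≤ p_obs
p-value (two-sided) = 0.73322
At α=0.05: p ≥ α → fail to reject H₀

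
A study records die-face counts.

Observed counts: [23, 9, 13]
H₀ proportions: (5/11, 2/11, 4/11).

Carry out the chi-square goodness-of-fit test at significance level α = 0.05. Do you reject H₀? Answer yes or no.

reject H₀: no

n = 45; E_i = n·p_i = [20.45, 8.18, 16.36]
χ² = (23−20.45)²/20.45 + (9−8.18)²/8.18 + (13−16.36)²/16.36 = 1.0900
df = 2
p-value (upper-tail) = 0.57984
At α=0.05: p ≥ α → fail to reject H₀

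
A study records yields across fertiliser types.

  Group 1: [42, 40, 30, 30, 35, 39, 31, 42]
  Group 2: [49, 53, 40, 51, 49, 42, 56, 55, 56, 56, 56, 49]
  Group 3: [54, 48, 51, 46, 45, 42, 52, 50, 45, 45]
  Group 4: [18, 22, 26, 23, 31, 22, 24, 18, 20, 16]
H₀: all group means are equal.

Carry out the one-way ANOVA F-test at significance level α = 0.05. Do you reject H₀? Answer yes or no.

Group means [36.12, 51.00, 47.80, 22.00], grand mean 39.975
SSB = Σnᵢ(x̄ᵢ−x̄)² = 5420.500; SSW = ΣΣ(x−x̄ᵢ)² = 834.475
MSB = 5420.500/3 = 1806.8333; MSW = 834.475/36 = 23.1799
F = MSB/MSW = 77.9484
df = (3, 36)
p-value (upper-tail) = 0.00000
At α=0.05: p < α → reject H₀

reject H₀: yes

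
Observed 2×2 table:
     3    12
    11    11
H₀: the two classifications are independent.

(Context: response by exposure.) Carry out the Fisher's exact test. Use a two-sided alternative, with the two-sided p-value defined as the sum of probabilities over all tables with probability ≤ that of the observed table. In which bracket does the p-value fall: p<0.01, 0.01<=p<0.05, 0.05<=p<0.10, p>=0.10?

p-value bracket: 0.05<=p<0.10

Margins: r₁=15, r₂=22, c₁=14, c₂=23, n=37
p_obs = C(15,3)·C(22,11)/C(37,14); sum pmf over tables with pmf ≤ p_obs
p-value (two-sided) = 0.09049
→ bracket: 0.05<=p<0.10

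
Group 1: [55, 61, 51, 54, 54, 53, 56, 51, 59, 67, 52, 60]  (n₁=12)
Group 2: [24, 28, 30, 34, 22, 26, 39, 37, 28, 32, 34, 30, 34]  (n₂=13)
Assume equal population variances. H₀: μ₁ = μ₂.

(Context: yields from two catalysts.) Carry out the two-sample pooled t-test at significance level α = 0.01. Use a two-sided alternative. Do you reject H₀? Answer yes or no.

x̄₁=56.083, s₁=4.814, n₁=12
x̄₂=30.615, s₂=5.009, n₂=13
s_p² = [11·4.814² + 12·5.009²]/23 = 24.1736
SE = √(s_p²·(1/12+1/13)) = 1.9682
t = (56.083−30.615)/1.9682 = 12.9394
df = 23
p-value (two-sided) = 0.00000
At α=0.01: p < α → reject H₀

reject H₀: yes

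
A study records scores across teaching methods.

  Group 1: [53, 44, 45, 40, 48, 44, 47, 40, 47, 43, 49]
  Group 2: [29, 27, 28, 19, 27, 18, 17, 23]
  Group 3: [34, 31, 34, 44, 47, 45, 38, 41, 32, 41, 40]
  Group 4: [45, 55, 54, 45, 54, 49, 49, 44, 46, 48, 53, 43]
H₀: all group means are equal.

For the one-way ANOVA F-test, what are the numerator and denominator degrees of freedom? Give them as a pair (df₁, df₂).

degrees of freedom = [3, 38]

k = 4 groups, N = 42 total
df = (k−1, N−k) = (4−1, 42−4) = (3, 38)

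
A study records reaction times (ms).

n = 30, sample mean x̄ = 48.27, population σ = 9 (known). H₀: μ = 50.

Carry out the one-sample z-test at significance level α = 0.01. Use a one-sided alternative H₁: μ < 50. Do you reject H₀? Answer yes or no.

reject H₀: no

SE = σ/√n = 9/√30 = 1.6432
z = (x̄−μ₀)/SE = (48.27−50)/1.6432 = -1.0528
p-value (one-sided, H₁ less) = 0.14621
At α=0.01: p ≥ α → fail to reject H₀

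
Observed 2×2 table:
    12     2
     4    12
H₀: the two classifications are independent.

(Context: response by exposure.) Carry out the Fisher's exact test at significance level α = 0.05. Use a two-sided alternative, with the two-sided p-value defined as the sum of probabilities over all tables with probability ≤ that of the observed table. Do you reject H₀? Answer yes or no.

Margins: r₁=14, r₂=16, c₁=16, c₂=14, n=30
p_obs = C(14,12)·C(16,4)/C(30,16); sum pmf over tables with pmf ≤ p_obs
p-value (two-sided) = 0.00127
At α=0.05: p < α → reject H₀

reject H₀: yes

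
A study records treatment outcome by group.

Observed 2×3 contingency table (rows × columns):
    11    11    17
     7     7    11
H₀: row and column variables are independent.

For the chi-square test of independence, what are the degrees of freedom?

degrees of freedom = 2

df = (r−1)(c−1) = (2−1)·(3−1) = 2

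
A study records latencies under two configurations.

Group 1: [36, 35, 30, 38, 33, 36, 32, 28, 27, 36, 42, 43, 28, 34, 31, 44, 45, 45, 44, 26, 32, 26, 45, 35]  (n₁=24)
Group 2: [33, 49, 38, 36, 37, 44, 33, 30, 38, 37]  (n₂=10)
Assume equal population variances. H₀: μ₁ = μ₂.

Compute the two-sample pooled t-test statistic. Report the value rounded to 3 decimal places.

test statistic = -0.870

x̄₁=35.458, s₁=6.494, n₁=24
x̄₂=37.500, s₂=5.523, n₂=10
s_p² = [23·6.494² + 9·5.523²]/32 = 38.8893
SE = √(s_p²·(1/24+1/10)) = 2.3472
t = (35.458−37.500)/2.3472 = -0.8698
df = 32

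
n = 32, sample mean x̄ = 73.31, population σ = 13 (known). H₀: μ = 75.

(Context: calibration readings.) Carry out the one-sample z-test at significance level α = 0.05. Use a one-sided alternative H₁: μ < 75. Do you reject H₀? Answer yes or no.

reject H₀: no

SE = σ/√n = 13/√32 = 2.2981
z = (x̄−μ₀)/SE = (73.31−75)/2.2981 = -0.7354
p-value (one-sided, H₁ less) = 0.23105
At α=0.05: p ≥ α → fail to reject H₀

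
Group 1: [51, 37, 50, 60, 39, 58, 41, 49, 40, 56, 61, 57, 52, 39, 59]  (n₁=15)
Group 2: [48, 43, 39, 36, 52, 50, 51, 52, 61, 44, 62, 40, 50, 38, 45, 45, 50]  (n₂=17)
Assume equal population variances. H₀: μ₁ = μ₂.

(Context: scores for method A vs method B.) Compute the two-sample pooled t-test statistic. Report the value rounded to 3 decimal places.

test statistic = 0.892

x̄₁=49.933, s₁=8.656, n₁=15
x̄₂=47.412, s₂=7.332, n₂=17
s_p² = [14·8.656² + 16·7.332²]/30 = 63.6350
SE = √(s_p²·(1/15+1/17)) = 2.8259
t = (49.933−47.412)/2.8259 = 0.8923
df = 30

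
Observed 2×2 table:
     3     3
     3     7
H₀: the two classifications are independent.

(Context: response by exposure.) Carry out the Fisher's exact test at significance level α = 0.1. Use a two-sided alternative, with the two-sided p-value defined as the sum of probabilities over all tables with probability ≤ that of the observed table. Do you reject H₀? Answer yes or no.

Margins: r₁=6, r₂=10, c₁=6, c₂=10, n=16
p_obs = C(6,3)·C(10,3)/C(16,6); sum pmf over tables with pmf ≤ p_obs
p-value (two-sided) = 0.60664
At α=0.1: p ≥ α → fail to reject H₀

reject H₀: no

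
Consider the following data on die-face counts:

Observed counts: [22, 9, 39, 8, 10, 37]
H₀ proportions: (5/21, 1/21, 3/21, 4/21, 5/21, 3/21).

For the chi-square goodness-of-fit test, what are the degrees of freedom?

degrees of freedom = 5

df = k − 1 = 6 − 1 = 5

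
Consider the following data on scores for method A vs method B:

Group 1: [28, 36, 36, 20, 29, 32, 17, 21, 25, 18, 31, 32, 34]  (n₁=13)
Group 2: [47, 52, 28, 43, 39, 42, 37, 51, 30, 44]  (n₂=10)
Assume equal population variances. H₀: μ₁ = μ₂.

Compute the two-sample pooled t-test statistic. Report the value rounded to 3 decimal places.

test statistic = -4.441

x̄₁=27.615, s₁=6.752, n₁=13
x̄₂=41.300, s₂=8.028, n₂=10
s_p² = [12·6.752² + 9·8.028²]/21 = 53.6751
SE = √(s_p²·(1/13+1/10)) = 3.0816
t = (27.615−41.300)/3.0816 = -4.4407
df = 21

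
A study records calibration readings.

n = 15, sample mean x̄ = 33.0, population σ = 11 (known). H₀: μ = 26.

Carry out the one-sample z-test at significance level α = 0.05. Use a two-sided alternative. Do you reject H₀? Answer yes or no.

reject H₀: yes

SE = σ/√n = 11/√15 = 2.8402
z = (x̄−μ₀)/SE = (33.0−26)/2.8402 = 2.4646
p-value (two-sided) = 0.01372
At α=0.05: p < α → reject H₀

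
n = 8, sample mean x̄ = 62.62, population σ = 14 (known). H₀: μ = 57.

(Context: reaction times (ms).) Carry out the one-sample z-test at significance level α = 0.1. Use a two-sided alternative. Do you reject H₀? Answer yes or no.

reject H₀: no

SE = σ/√n = 14/√8 = 4.9497
z = (x̄−μ₀)/SE = (62.62−57)/4.9497 = 1.1354
p-value (two-sided) = 0.25620
At α=0.1: p ≥ α → fail to reject H₀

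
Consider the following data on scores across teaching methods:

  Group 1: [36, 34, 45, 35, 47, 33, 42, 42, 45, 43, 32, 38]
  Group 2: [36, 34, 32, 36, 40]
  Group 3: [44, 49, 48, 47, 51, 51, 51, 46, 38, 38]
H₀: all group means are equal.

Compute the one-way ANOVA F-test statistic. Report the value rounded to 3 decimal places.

test statistic = 9.830

Group means [39.33, 35.60, 46.30], grand mean 41.222
SSB = Σnᵢ(x̄ᵢ−x̄)² = 458.700; SSW = ΣΣ(x−x̄ᵢ)² = 559.967
MSB = 458.700/2 = 229.3500; MSW = 559.967/24 = 23.3319
F = MSB/MSW = 9.8299
df = (2, 24)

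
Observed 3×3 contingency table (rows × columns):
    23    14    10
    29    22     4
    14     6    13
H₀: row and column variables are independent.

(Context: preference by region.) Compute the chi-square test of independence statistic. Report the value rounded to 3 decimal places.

Row totals [47, 55, 33], col totals [66, 42, 27], n=135
χ² = (23−22.98)²/22.98 + (14−14.62)²/14.62 + (10−9.40)²/9.40 + (29−26.89)²/26.89 + (22−17.11)²/17.11 + (4−11.00)²/11.00 + (14−16.13)²/16.13 + (6−10.27)²/10.27 + (13−6.60)²/6.60 = 14.3432
df = 4

test statistic = 14.343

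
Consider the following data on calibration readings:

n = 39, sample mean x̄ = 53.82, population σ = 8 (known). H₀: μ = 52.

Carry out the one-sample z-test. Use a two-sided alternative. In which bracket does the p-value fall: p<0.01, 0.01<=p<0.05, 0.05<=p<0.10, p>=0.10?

p-value bracket: p>=0.10

SE = σ/√n = 8/√39 = 1.2810
z = (x̄−μ₀)/SE = (53.82−52)/1.2810 = 1.4207
p-value (two-sided) = 0.15539
→ bracket: p>=0.10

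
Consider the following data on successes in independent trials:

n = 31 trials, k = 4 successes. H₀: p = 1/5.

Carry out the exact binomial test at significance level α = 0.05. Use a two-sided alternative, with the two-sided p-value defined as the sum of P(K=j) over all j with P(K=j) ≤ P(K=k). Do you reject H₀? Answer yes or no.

Exact binomial: n=31, k=4, p₀=1/5=0.2000
P(X=j) = C(n,j)·p₀^j·(1−p₀)^(n−j); p = Σ P(X=j) over j with P(X=j) ≤ P(X=4)
p-value (two-sided) = 0.49870
At α=0.05: p ≥ α → fail to reject H₀

reject H₀: no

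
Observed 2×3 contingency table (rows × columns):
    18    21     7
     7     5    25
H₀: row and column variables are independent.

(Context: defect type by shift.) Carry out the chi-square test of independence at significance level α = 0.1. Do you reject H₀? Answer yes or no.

Row totals [46, 37], col totals [25, 26, 32], n=83
χ² = (18−13.86)²/13.86 + (21−14.41)²/14.41 + (7−17.73)²/17.73 + (7−11.14)²/11.14 + (5−11.59)²/11.59 + (25−14.27)²/14.27 = 24.1188
df = 2
p-value (upper-tail) = 0.00001
At α=0.1: p < α → reject H₀

reject H₀: yes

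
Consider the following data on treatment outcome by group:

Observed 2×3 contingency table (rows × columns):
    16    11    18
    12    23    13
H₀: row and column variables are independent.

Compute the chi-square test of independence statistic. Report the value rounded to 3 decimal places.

test statistic = 5.522

Row totals [45, 48], col totals [28, 34, 31], n=93
χ² = (16−13.55)²/13.55 + (11−16.45)²/16.45 + (18−15.00)²/15.00 + (12−14.45)²/14.45 + (23−17.55)²/17.55 + (13−16.00)²/16.00 = 5.5221
df = 2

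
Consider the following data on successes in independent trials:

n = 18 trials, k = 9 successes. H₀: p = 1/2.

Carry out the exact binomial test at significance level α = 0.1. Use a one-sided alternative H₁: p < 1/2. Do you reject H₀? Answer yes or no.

reject H₀: no

Exact binomial: n=18, k=9, p₀=1/2=0.5000
P(X≤9) from Σ C(n,i)·p₀^i·(1−p₀)^(n−i)
p-value (one-sided, H₁ less) = 0.59274
At α=0.1: p ≥ α → fail to reject H₀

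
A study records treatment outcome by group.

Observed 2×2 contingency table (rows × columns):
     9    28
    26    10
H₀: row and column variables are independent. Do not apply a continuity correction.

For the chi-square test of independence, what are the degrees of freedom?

degrees of freedom = 1

df = (r−1)(c−1) = (2−1)·(2−1) = 1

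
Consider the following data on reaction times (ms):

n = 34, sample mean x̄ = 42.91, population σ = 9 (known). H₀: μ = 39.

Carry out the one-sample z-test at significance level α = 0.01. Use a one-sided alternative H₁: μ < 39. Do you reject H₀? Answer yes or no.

reject H₀: no

SE = σ/√n = 9/√34 = 1.5435
z = (x̄−μ₀)/SE = (42.91−39)/1.5435 = 2.5332
p-value (one-sided, H₁ less) = 0.99435
At α=0.01: p ≥ α → fail to reject H₀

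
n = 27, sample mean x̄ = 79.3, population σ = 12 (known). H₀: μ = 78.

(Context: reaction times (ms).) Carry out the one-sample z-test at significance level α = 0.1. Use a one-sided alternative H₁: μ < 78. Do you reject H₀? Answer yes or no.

reject H₀: no

SE = σ/√n = 12/√27 = 2.3094
z = (x̄−μ₀)/SE = (79.3−78)/2.3094 = 0.5629
p-value (one-sided, H₁ less) = 0.71325
At α=0.1: p ≥ α → fail to reject H₀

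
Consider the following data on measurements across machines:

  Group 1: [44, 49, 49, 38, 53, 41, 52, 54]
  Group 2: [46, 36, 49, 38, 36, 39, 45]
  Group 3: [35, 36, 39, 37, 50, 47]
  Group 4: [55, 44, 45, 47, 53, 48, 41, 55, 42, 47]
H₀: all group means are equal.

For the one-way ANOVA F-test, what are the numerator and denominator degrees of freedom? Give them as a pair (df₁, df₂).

k = 4 groups, N = 31 total
df = (k−1, N−k) = (4−1, 31−4) = (3, 27)

degrees of freedom = [3, 27]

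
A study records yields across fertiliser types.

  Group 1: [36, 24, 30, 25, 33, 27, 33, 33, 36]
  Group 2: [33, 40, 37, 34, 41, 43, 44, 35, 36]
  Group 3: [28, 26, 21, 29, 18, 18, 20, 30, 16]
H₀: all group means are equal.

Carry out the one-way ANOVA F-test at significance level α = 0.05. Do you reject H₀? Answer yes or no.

reject H₀: yes

Group means [30.78, 38.11, 22.89], grand mean 30.593
SSB = Σnᵢ(x̄ᵢ−x̄)² = 1043.185; SSW = ΣΣ(x−x̄ᵢ)² = 523.333
MSB = 1043.185/2 = 521.5926; MSW = 523.333/24 = 21.8056
F = MSB/MSW = 23.9202
df = (2, 24)
p-value (upper-tail) = 0.00000
At α=0.05: p < α → reject H₀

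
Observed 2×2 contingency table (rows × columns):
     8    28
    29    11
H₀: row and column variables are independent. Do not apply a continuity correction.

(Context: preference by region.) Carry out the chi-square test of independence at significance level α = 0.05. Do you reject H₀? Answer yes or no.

reject H₀: yes

Row totals [36, 40], col totals [37, 39], n=76
χ² = (8−17.53)²/17.53 + (28−18.47)²/18.47 + (29−19.47)²/19.47 + (11−20.53)²/20.53 = 19.1718
df = 1
p-value (upper-tail) = 0.00001
At α=0.05: p < α → reject H₀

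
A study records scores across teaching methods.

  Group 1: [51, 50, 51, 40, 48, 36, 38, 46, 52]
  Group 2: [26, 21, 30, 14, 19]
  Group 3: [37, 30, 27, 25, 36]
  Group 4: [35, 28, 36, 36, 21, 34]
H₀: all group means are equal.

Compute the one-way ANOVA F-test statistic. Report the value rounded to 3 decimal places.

Group means [45.78, 22.00, 31.00, 31.67], grand mean 34.680
SSB = Σnᵢ(x̄ᵢ−x̄)² = 2034.551; SSW = ΣΣ(x−x̄ᵢ)² = 754.889
MSB = 2034.551/3 = 678.1837; MSW = 754.889/21 = 35.9471
F = MSB/MSW = 18.8662
df = (3, 21)

test statistic = 18.866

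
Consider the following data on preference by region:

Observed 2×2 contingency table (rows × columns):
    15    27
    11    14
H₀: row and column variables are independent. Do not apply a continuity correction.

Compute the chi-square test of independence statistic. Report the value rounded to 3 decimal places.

test statistic = 0.453

Row totals [42, 25], col totals [26, 41], n=67
χ² = (15−16.30)²/16.30 + (27−25.70)²/25.70 + (11−9.70)²/9.70 + (14−15.30)²/15.30 = 0.4531
df = 1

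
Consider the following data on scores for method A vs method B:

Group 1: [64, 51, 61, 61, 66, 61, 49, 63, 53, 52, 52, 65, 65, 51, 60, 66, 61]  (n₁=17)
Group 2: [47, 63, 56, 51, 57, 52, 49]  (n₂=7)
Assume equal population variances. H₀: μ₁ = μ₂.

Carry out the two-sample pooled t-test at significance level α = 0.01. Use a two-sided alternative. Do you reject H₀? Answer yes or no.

x̄₁=58.882, s₁=6.071, n₁=17
x̄₂=53.571, s₂=5.473, n₂=7
s_p² = [16·6.071² + 6·5.473²]/22 = 34.9763
SE = √(s_p²·(1/17+1/7)) = 2.6559
t = (58.882−53.571)/2.6559 = 1.9996
df = 22
p-value (two-sided) = 0.05804
At α=0.01: p ≥ α → fail to reject H₀

reject H₀: no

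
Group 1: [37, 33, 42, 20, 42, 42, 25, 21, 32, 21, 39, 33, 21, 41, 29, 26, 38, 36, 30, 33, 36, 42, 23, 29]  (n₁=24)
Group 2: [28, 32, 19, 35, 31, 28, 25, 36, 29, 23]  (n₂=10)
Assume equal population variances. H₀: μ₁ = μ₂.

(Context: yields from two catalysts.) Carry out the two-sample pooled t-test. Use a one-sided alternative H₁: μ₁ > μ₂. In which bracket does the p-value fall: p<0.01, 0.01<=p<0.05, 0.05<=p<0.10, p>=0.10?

x̄₁=32.125, s₁=7.577, n₁=24
x̄₂=28.600, s₂=5.275, n₂=10
s_p² = [23·7.577² + 9·5.275²]/32 = 49.0945
SE = √(s_p²·(1/24+1/10)) = 2.6372
t = (32.125−28.600)/2.6372 = 1.3366
df = 32
p-value (one-sided, H₁ greater) = 0.09539
→ bracket: 0.05<=p<0.10

p-value bracket: 0.05<=p<0.10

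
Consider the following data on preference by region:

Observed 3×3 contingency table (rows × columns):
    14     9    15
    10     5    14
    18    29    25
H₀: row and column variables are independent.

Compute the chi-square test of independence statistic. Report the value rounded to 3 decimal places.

Row totals [38, 29, 72], col totals [42, 43, 54], n=139
χ² = (14−11.48)²/11.48 + (9−11.76)²/11.76 + (15−14.76)²/14.76 + (10−8.76)²/8.76 + (5−8.97)²/8.97 + (14−11.27)²/11.27 + (18−21.76)²/21.76 + (29−22.27)²/22.27 + (25−27.97)²/27.97 = 6.7932
df = 4

test statistic = 6.793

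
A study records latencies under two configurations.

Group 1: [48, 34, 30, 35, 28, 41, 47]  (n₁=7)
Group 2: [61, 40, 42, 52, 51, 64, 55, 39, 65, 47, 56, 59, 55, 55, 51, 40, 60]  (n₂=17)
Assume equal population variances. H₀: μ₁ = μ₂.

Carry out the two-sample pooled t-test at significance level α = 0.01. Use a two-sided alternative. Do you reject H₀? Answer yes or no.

x̄₁=37.571, s₁=7.934, n₁=7
x̄₂=52.471, s₂=8.405, n₂=17
s_p² = [6·7.934² + 16·8.405²]/22 = 68.5432
SE = √(s_p²·(1/7+1/17)) = 3.7180
t = (37.571−52.471)/3.7180 = -4.0073
df = 22
p-value (two-sided) = 0.00059
At α=0.01: p < α → reject H₀

reject H₀: yes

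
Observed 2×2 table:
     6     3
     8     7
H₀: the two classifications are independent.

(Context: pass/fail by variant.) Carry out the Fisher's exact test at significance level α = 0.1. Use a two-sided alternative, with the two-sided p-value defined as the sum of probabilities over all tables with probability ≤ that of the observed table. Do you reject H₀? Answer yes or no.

Margins: r₁=9, r₂=15, c₁=14, c₂=10, n=24
p_obs = C(9,6)·C(15,8)/C(24,14); sum pmf over tables with pmf ≤ p_obs
p-value (two-sided) = 0.67846
At α=0.1: p ≥ α → fail to reject H₀

reject H₀: no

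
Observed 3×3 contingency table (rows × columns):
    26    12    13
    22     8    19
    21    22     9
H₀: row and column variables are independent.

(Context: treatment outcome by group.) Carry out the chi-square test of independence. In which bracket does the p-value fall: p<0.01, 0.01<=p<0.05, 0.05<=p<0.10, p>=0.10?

Row totals [51, 49, 52], col totals [69, 42, 41], n=152
χ² = (26−23.15)²/23.15 + (12−14.09)²/14.09 + (13−13.76)²/13.76 + (22−22.24)²/22.24 + (8−13.54)²/13.54 + (19−13.22)²/13.22 + (21−23.61)²/23.61 + (22−14.37)²/14.37 + (9−14.03)²/14.03 = 11.6441
df = 4
p-value (upper-tail) = 0.02020
→ bracket: 0.01<=p<0.05

p-value bracket: 0.01<=p<0.05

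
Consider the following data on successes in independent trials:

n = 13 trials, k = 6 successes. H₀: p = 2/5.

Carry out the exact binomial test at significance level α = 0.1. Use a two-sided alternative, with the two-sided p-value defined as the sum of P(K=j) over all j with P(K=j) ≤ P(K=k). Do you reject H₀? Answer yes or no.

reject H₀: no

Exact binomial: n=13, k=6, p₀=2/5=0.4000
P(X=j) = C(n,j)·p₀^j·(1−p₀)^(n−j); p = Σ P(X=j) over j with P(X=j) ≤ P(X=6)
p-value (two-sided) = 0.77865
At α=0.1: p ≥ α → fail to reject H₀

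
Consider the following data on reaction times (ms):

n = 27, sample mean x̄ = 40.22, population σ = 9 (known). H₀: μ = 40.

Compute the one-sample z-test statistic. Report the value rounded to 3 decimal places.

test statistic = 0.127

SE = σ/√n = 9/√27 = 1.7321
z = (x̄−μ₀)/SE = (40.22−40)/1.7321 = 0.1270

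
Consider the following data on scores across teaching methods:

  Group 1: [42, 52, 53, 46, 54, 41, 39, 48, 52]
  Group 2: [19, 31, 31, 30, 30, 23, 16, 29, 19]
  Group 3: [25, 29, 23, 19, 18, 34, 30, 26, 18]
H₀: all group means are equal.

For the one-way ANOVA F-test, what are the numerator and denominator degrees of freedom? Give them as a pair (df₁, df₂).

k = 3 groups, N = 27 total
df = (k−1, N−k) = (3−1, 27−3) = (2, 24)

degrees of freedom = [2, 24]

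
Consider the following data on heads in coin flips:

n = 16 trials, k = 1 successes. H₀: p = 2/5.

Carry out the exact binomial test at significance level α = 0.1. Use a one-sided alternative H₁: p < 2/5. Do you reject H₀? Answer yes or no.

Exact binomial: n=16, k=1, p₀=2/5=0.4000
P(X≤1) from Σ C(n,i)·p₀^i·(1−p₀)^(n−i)
p-value (one-sided, H₁ less) = 0.00329
At α=0.1: p < α → reject H₀

reject H₀: yes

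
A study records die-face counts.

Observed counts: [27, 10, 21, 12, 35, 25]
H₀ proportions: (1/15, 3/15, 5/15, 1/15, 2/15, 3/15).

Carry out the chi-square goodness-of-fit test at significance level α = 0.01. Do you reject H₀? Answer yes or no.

n = 130; E_i = n·p_i = [8.67, 26.00, 43.33, 8.67, 17.33, 26.00]
χ² = (27−8.67)²/8.67 + (10−26.00)²/26.00 + (21−43.33)²/43.33 + (12−8.67)²/8.67 + (35−17.33)²/17.33 + (25−26.00)²/26.00 = 79.4654
df = 5
p-value (upper-tail) = 0.00000
At α=0.01: p < α → reject H₀

reject H₀: yes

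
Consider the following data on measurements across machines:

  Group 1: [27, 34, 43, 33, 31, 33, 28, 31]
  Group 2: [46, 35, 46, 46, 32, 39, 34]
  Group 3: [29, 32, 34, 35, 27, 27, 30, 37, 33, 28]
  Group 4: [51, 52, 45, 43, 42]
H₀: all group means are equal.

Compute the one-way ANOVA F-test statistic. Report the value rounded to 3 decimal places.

Group means [32.50, 39.71, 31.20, 46.60], grand mean 36.100
SSB = Σnᵢ(x̄ᵢ−x̄)² = 986.471; SSW = ΣΣ(x−x̄ᵢ)² = 598.229
MSB = 986.471/3 = 328.8238; MSW = 598.229/26 = 23.0088
F = MSB/MSW = 14.2912
df = (3, 26)

test statistic = 14.291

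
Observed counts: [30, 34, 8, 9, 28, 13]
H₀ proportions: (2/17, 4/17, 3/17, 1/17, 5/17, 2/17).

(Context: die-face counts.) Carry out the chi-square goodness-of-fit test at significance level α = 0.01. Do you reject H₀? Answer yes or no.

n = 122; E_i = n·p_i = [14.35, 28.71, 21.53, 7.18, 35.88, 14.35]
χ² = (30−14.35)²/14.35 + (34−28.71)²/28.71 + (8−21.53)²/21.53 + (9−7.18)²/7.18 + (28−35.88)²/35.88 + (13−14.35)²/14.35 = 28.8587
df = 5
p-value (upper-tail) = 0.00002
At α=0.01: p < α → reject H₀

reject H₀: yes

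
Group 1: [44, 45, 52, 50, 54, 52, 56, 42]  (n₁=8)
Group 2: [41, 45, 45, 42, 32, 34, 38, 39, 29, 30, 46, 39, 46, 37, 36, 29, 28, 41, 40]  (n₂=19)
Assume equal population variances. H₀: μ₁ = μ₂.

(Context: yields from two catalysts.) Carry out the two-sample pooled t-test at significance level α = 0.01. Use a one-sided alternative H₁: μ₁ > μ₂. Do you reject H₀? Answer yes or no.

x̄₁=49.375, s₁=5.097, n₁=8
x̄₂=37.737, s₂=5.999, n₂=19
s_p² = [7·5.097² + 18·5.999²]/25 = 33.1824
SE = √(s_p²·(1/8+1/19)) = 2.4278
t = (49.375−37.737)/2.4278 = 4.7937
df = 25
p-value (one-sided, H₁ greater) = 0.00003
At α=0.01: p < α → reject H₀

reject H₀: yes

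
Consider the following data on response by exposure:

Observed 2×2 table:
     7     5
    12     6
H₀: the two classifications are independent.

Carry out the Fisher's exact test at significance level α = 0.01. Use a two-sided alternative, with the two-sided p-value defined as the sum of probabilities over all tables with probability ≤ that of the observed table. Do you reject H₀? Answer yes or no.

reject H₀: no

Margins: r₁=12, r₂=18, c₁=19, c₂=11, n=30
p_obs = C(12,7)·C(18,12)/C(30,19); sum pmf over tables with pmf ≤ p_obs
p-value (two-sided) = 0.71163
At α=0.01: p ≥ α → fail to reject H₀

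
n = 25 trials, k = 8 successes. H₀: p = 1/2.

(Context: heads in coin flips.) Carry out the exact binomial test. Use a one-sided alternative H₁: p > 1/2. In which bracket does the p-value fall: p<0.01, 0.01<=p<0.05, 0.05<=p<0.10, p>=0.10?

p-value bracket: p>=0.10

Exact binomial: n=25, k=8, p₀=1/2=0.5000
P(X≥8) from Σ C(n,i)·p₀^i·(1−p₀)^(n−i)
p-value (one-sided, H₁ greater) = 0.97836
→ bracket: p>=0.10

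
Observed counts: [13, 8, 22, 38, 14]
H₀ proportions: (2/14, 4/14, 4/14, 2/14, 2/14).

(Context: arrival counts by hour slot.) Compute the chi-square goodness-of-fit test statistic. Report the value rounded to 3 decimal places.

test statistic = 58.484

n = 95; E_i = n·p_i = [13.57, 27.14, 27.14, 13.57, 13.57]
χ² = (13−13.57)²/13.57 + (8−27.14)²/27.14 + (22−27.14)²/27.14 + (38−13.57)²/13.57 + (14−13.57)²/13.57 = 58.4842
df = 4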